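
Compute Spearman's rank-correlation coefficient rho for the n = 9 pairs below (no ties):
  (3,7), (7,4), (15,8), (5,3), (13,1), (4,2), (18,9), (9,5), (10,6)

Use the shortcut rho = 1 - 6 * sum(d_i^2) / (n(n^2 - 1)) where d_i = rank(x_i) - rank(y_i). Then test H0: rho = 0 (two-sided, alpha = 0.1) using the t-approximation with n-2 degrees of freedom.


Step 1: Rank x and y separately (midranks; no ties here).
rank(x): 3->1, 7->4, 15->8, 5->3, 13->7, 4->2, 18->9, 9->5, 10->6
rank(y): 7->7, 4->4, 8->8, 3->3, 1->1, 2->2, 9->9, 5->5, 6->6
Step 2: d_i = R_x(i) - R_y(i); compute d_i^2.
  (1-7)^2=36, (4-4)^2=0, (8-8)^2=0, (3-3)^2=0, (7-1)^2=36, (2-2)^2=0, (9-9)^2=0, (5-5)^2=0, (6-6)^2=0
sum(d^2) = 72.
Step 3: rho = 1 - 6*72 / (9*(9^2 - 1)) = 1 - 432/720 = 0.400000.
Step 4: Under H0, t = rho * sqrt((n-2)/(1-rho^2)) = 1.1547 ~ t(7).
Step 5: Two-sided p-value from the t-distribution with 7 df = 0.286105.
Step 6: alpha = 0.1. fail to reject H0.

rho = 0.4000, p = 0.286105, fail to reject H0 at alpha = 0.1.


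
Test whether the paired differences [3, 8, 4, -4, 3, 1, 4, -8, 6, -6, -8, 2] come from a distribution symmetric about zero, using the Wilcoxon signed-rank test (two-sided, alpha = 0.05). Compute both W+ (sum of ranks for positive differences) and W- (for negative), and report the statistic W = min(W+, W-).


Step 1: Drop any zero differences (none here) and take |d_i|.
|d| = [3, 8, 4, 4, 3, 1, 4, 8, 6, 6, 8, 2]
Step 2: Midrank |d_i| (ties get averaged ranks).
ranks: |3|->3.5, |8|->11, |4|->6, |4|->6, |3|->3.5, |1|->1, |4|->6, |8|->11, |6|->8.5, |6|->8.5, |8|->11, |2|->2
Step 3: Attach original signs; sum ranks with positive sign and with negative sign.
W+ = 3.5 + 11 + 6 + 3.5 + 1 + 6 + 8.5 + 2 = 41.5
W- = 6 + 11 + 8.5 + 11 = 36.5
(Check: W+ + W- = 78 should equal n(n+1)/2 = 78.)
Step 4: Test statistic W = min(W+, W-) = 36.5.
Step 5: Ties in |d|, so use the tie-corrected normal approximation.
        E[W] = n(n+1)/4 = 12*13/4 = 39.
        Tie groups: |d|=3 (t=2), |d|=4 (t=3), |d|=6 (t=2), |d|=8 (t=3); sum(t^3 - t) = 60.
        Var[W] = n(n+1)(2n+1)/24 - sum(t^3-t)/48 = 3900/24 - 60/48 = 161.25.
        z = (W - E[W]) / sqrt(Var[W]) = (36.5 - 39) / 12.6984 = -0.1969.
        Two-sided p = 2*Phi(z) = 0.843926.
Step 6: alpha = 0.05. fail to reject H0.

W+ = 41.5, W- = 36.5, W = min = 36.5, p = 0.843926, fail to reject H0.


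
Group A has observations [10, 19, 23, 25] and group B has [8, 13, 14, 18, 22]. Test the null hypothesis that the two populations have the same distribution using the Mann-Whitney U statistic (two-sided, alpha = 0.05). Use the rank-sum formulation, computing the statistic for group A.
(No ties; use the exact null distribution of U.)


Step 1: Combine and sort all 9 observations; assign midranks.
sorted (value, group): (8,Y), (10,X), (13,Y), (14,Y), (18,Y), (19,X), (22,Y), (23,X), (25,X)
ranks: 8->1, 10->2, 13->3, 14->4, 18->5, 19->6, 22->7, 23->8, 25->9
Step 2: Rank sum for X: R1 = 2 + 6 + 8 + 9 = 25.
Step 3: U_X = R1 - n1(n1+1)/2 = 25 - 4*5/2 = 25 - 10 = 15.
       U_Y = n1*n2 - U_X = 20 - 15 = 5.
Step 4: No ties, so the exact null distribution of U (based on enumerating the C(9,4) = 126 equally likely rank assignments) gives the two-sided p-value.
Step 5: p-value = 0.285714; compare to alpha = 0.05. fail to reject H0.

U_X = 15, p = 0.285714, fail to reject H0 at alpha = 0.05.


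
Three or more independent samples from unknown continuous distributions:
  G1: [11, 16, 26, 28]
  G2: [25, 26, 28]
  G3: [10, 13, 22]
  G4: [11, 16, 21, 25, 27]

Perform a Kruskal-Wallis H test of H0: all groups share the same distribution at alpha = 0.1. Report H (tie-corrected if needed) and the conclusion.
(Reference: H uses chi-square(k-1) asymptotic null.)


Step 1: Combine all N = 15 observations and assign midranks.
sorted (value, group, rank): (10,G3,1), (11,G1,2.5), (11,G4,2.5), (13,G3,4), (16,G1,5.5), (16,G4,5.5), (21,G4,7), (22,G3,8), (25,G2,9.5), (25,G4,9.5), (26,G1,11.5), (26,G2,11.5), (27,G4,13), (28,G1,14.5), (28,G2,14.5)
Step 2: Sum ranks within each group.
R_1 = 34 (n_1 = 4)
R_2 = 35.5 (n_2 = 3)
R_3 = 13 (n_3 = 3)
R_4 = 37.5 (n_4 = 5)
Step 3: H = 12/(N(N+1)) * sum(R_i^2/n_i) - 3(N+1)
     = 12/(15*16) * (34^2/4 + 35.5^2/3 + 13^2/3 + 37.5^2/5) - 3*16
     = 0.050000 * 1046.67 - 48
     = 4.333333.
Step 4: Ties present; correction factor C = 1 - 30/(15^3 - 15) = 0.991071. Corrected H = 4.333333 / 0.991071 = 4.372372.
Step 5: Under H0, H ~ chi^2(3); p-value = 0.223961.
Step 6: alpha = 0.1. fail to reject H0.

H = 4.3724, df = 3, p = 0.223961, fail to reject H0.


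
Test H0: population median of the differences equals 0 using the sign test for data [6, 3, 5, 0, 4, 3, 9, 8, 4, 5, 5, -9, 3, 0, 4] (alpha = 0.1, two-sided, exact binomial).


Step 1: Discard zero differences. Original n = 15; n_eff = number of nonzero differences = 13.
Nonzero differences (with sign): +6, +3, +5, +4, +3, +9, +8, +4, +5, +5, -9, +3, +4
Step 2: Count signs: positive = 12, negative = 1.
Step 3: Under H0: P(positive) = 0.5, so the number of positives S ~ Bin(13, 0.5).
Step 4: Two-sided exact p-value = sum of Bin(13,0.5) probabilities at or below the observed probability = 0.003418.
Step 5: alpha = 0.1. reject H0.

n_eff = 13, pos = 12, neg = 1, p = 0.003418, reject H0.


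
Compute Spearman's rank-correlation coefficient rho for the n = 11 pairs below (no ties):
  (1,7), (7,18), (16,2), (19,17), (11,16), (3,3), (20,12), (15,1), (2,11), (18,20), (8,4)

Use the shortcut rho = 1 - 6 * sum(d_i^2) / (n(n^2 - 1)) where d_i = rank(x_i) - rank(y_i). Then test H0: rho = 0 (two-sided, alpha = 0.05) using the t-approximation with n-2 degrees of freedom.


Step 1: Rank x and y separately (midranks; no ties here).
rank(x): 1->1, 7->4, 16->8, 19->10, 11->6, 3->3, 20->11, 15->7, 2->2, 18->9, 8->5
rank(y): 7->5, 18->10, 2->2, 17->9, 16->8, 3->3, 12->7, 1->1, 11->6, 20->11, 4->4
Step 2: d_i = R_x(i) - R_y(i); compute d_i^2.
  (1-5)^2=16, (4-10)^2=36, (8-2)^2=36, (10-9)^2=1, (6-8)^2=4, (3-3)^2=0, (11-7)^2=16, (7-1)^2=36, (2-6)^2=16, (9-11)^2=4, (5-4)^2=1
sum(d^2) = 166.
Step 3: rho = 1 - 6*166 / (11*(11^2 - 1)) = 1 - 996/1320 = 0.245455.
Step 4: Under H0, t = rho * sqrt((n-2)/(1-rho^2)) = 0.7596 ~ t(9).
Step 5: Two-sided p-value from the t-distribution with 9 df = 0.466922.
Step 6: alpha = 0.05. fail to reject H0.

rho = 0.2455, p = 0.466922, fail to reject H0 at alpha = 0.05.


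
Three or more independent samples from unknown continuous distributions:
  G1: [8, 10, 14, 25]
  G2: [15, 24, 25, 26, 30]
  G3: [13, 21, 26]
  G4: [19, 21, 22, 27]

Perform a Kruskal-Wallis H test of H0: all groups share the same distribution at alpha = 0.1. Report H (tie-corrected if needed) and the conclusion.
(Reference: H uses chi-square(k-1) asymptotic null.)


Step 1: Combine all N = 16 observations and assign midranks.
sorted (value, group, rank): (8,G1,1), (10,G1,2), (13,G3,3), (14,G1,4), (15,G2,5), (19,G4,6), (21,G3,7.5), (21,G4,7.5), (22,G4,9), (24,G2,10), (25,G1,11.5), (25,G2,11.5), (26,G2,13.5), (26,G3,13.5), (27,G4,15), (30,G2,16)
Step 2: Sum ranks within each group.
R_1 = 18.5 (n_1 = 4)
R_2 = 56 (n_2 = 5)
R_3 = 24 (n_3 = 3)
R_4 = 37.5 (n_4 = 4)
Step 3: H = 12/(N(N+1)) * sum(R_i^2/n_i) - 3(N+1)
     = 12/(16*17) * (18.5^2/4 + 56^2/5 + 24^2/3 + 37.5^2/4) - 3*17
     = 0.044118 * 1256.33 - 51
     = 4.426103.
Step 4: Ties present; correction factor C = 1 - 18/(16^3 - 16) = 0.995588. Corrected H = 4.426103 / 0.995588 = 4.445716.
Step 5: Under H0, H ~ chi^2(3); p-value = 0.217184.
Step 6: alpha = 0.1. fail to reject H0.

H = 4.4457, df = 3, p = 0.217184, fail to reject H0.


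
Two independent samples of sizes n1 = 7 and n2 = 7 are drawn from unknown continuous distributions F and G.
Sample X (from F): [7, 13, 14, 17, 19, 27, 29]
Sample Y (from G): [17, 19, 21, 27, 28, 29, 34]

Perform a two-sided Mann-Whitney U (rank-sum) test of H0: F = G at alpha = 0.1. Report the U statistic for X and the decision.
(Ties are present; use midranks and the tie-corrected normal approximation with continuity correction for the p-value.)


Step 1: Combine and sort all 14 observations; assign midranks.
sorted (value, group): (7,X), (13,X), (14,X), (17,X), (17,Y), (19,X), (19,Y), (21,Y), (27,X), (27,Y), (28,Y), (29,X), (29,Y), (34,Y)
ranks: 7->1, 13->2, 14->3, 17->4.5, 17->4.5, 19->6.5, 19->6.5, 21->8, 27->9.5, 27->9.5, 28->11, 29->12.5, 29->12.5, 34->14
Step 2: Rank sum for X: R1 = 1 + 2 + 3 + 4.5 + 6.5 + 9.5 + 12.5 = 39.
Step 3: U_X = R1 - n1(n1+1)/2 = 39 - 7*8/2 = 39 - 28 = 11.
       U_Y = n1*n2 - U_X = 49 - 11 = 38.
Step 4: Ties are present, so use the tie-corrected normal approximation (with continuity correction) for the p-value.
Step 5: p-value = 0.095231; compare to alpha = 0.1. reject H0.

U_X = 11, p = 0.095231, reject H0 at alpha = 0.1.


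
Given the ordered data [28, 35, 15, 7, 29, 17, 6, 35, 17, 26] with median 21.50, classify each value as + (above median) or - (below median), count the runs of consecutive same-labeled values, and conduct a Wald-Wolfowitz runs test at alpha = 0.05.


Step 1: Compute median = 21.50; label A = above, B = below.
Labels in order: AABBABBABA  (n_A = 5, n_B = 5)
Step 2: Count runs R = 7.
Step 3: Under H0 (random ordering), E[R] = 2*n_A*n_B/(n_A+n_B) + 1 = 2*5*5/10 + 1 = 6.0000.
        Var[R] = 2*n_A*n_B*(2*n_A*n_B - n_A - n_B) / ((n_A+n_B)^2 * (n_A+n_B-1)) = 2000/900 = 2.2222.
        SD[R] = 1.4907.
Step 4: Continuity-corrected z = (R - 0.5 - E[R]) / SD[R] = (7 - 0.5 - 6.0000) / 1.4907 = 0.3354.
Step 5: Two-sided p-value via normal approximation = 2*(1 - Phi(|z|)) = 0.737316.
Step 6: alpha = 0.05. fail to reject H0.

R = 7, z = 0.3354, p = 0.737316, fail to reject H0.


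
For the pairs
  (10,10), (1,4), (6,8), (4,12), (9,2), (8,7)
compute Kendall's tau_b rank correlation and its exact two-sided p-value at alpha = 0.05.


Step 1: Enumerate the 15 unordered pairs (i,j) with i<j and classify each by sign(x_j-x_i) * sign(y_j-y_i).
  (1,2):dx=-9,dy=-6->C; (1,3):dx=-4,dy=-2->C; (1,4):dx=-6,dy=+2->D; (1,5):dx=-1,dy=-8->C
  (1,6):dx=-2,dy=-3->C; (2,3):dx=+5,dy=+4->C; (2,4):dx=+3,dy=+8->C; (2,5):dx=+8,dy=-2->D
  (2,6):dx=+7,dy=+3->C; (3,4):dx=-2,dy=+4->D; (3,5):dx=+3,dy=-6->D; (3,6):dx=+2,dy=-1->D
  (4,5):dx=+5,dy=-10->D; (4,6):dx=+4,dy=-5->D; (5,6):dx=-1,dy=+5->D
Step 2: C = 7, D = 8, total pairs = 15.
Step 3: tau = (C - D)/(n(n-1)/2) = (7 - 8)/15 = -0.066667.
Step 4: Exact two-sided p-value (enumerate n! = 720 permutations of y under H0): p = 1.000000.
Step 5: alpha = 0.05. fail to reject H0.

tau_b = -0.0667 (C=7, D=8), p = 1.000000, fail to reject H0.


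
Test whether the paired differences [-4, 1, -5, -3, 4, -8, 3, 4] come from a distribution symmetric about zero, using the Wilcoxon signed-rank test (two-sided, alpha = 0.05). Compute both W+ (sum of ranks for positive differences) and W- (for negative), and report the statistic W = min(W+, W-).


Step 1: Drop any zero differences (none here) and take |d_i|.
|d| = [4, 1, 5, 3, 4, 8, 3, 4]
Step 2: Midrank |d_i| (ties get averaged ranks).
ranks: |4|->5, |1|->1, |5|->7, |3|->2.5, |4|->5, |8|->8, |3|->2.5, |4|->5
Step 3: Attach original signs; sum ranks with positive sign and with negative sign.
W+ = 1 + 5 + 2.5 + 5 = 13.5
W- = 5 + 7 + 2.5 + 8 = 22.5
(Check: W+ + W- = 36 should equal n(n+1)/2 = 36.)
Step 4: Test statistic W = min(W+, W-) = 13.5.
Step 5: Ties in |d|, so use the tie-corrected normal approximation.
        E[W] = n(n+1)/4 = 8*9/4 = 18.
        Tie groups: |d|=3 (t=2), |d|=4 (t=3); sum(t^3 - t) = 30.
        Var[W] = n(n+1)(2n+1)/24 - sum(t^3-t)/48 = 1224/24 - 30/48 = 50.375.
        z = (W - E[W]) / sqrt(Var[W]) = (13.5 - 18) / 7.0975 = -0.6340.
        Two-sided p = 2*Phi(z) = 0.526066.
Step 6: alpha = 0.05. fail to reject H0.

W+ = 13.5, W- = 22.5, W = min = 13.5, p = 0.526066, fail to reject H0.


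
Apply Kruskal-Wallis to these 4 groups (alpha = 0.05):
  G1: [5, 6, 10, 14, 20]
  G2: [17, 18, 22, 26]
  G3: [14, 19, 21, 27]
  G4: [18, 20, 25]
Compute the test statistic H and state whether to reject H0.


Step 1: Combine all N = 16 observations and assign midranks.
sorted (value, group, rank): (5,G1,1), (6,G1,2), (10,G1,3), (14,G1,4.5), (14,G3,4.5), (17,G2,6), (18,G2,7.5), (18,G4,7.5), (19,G3,9), (20,G1,10.5), (20,G4,10.5), (21,G3,12), (22,G2,13), (25,G4,14), (26,G2,15), (27,G3,16)
Step 2: Sum ranks within each group.
R_1 = 21 (n_1 = 5)
R_2 = 41.5 (n_2 = 4)
R_3 = 41.5 (n_3 = 4)
R_4 = 32 (n_4 = 3)
Step 3: H = 12/(N(N+1)) * sum(R_i^2/n_i) - 3(N+1)
     = 12/(16*17) * (21^2/5 + 41.5^2/4 + 41.5^2/4 + 32^2/3) - 3*17
     = 0.044118 * 1290.66 - 51
     = 5.940809.
Step 4: Ties present; correction factor C = 1 - 18/(16^3 - 16) = 0.995588. Corrected H = 5.940809 / 0.995588 = 5.967134.
Step 5: Under H0, H ~ chi^2(3); p-value = 0.113220.
Step 6: alpha = 0.05. fail to reject H0.

H = 5.9671, df = 3, p = 0.113220, fail to reject H0.


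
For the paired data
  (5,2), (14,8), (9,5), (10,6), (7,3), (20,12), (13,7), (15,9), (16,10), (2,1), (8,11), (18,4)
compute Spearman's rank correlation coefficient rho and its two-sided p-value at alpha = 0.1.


Step 1: Rank x and y separately (midranks; no ties here).
rank(x): 5->2, 14->8, 9->5, 10->6, 7->3, 20->12, 13->7, 15->9, 16->10, 2->1, 8->4, 18->11
rank(y): 2->2, 8->8, 5->5, 6->6, 3->3, 12->12, 7->7, 9->9, 10->10, 1->1, 11->11, 4->4
Step 2: d_i = R_x(i) - R_y(i); compute d_i^2.
  (2-2)^2=0, (8-8)^2=0, (5-5)^2=0, (6-6)^2=0, (3-3)^2=0, (12-12)^2=0, (7-7)^2=0, (9-9)^2=0, (10-10)^2=0, (1-1)^2=0, (4-11)^2=49, (11-4)^2=49
sum(d^2) = 98.
Step 3: rho = 1 - 6*98 / (12*(12^2 - 1)) = 1 - 588/1716 = 0.657343.
Step 4: Under H0, t = rho * sqrt((n-2)/(1-rho^2)) = 2.7584 ~ t(10).
Step 5: Two-sided p-value from the t-distribution with 10 df = 0.020185.
Step 6: alpha = 0.1. reject H0.

rho = 0.6573, p = 0.020185, reject H0 at alpha = 0.1.


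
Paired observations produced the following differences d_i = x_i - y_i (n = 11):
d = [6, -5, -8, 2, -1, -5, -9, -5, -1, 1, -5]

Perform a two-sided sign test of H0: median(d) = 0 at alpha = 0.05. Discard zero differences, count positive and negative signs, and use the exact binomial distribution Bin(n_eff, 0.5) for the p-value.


Step 1: Discard zero differences. Original n = 11; n_eff = number of nonzero differences = 11.
Nonzero differences (with sign): +6, -5, -8, +2, -1, -5, -9, -5, -1, +1, -5
Step 2: Count signs: positive = 3, negative = 8.
Step 3: Under H0: P(positive) = 0.5, so the number of positives S ~ Bin(11, 0.5).
Step 4: Two-sided exact p-value = sum of Bin(11,0.5) probabilities at or below the observed probability = 0.226562.
Step 5: alpha = 0.05. fail to reject H0.

n_eff = 11, pos = 3, neg = 8, p = 0.226562, fail to reject H0.


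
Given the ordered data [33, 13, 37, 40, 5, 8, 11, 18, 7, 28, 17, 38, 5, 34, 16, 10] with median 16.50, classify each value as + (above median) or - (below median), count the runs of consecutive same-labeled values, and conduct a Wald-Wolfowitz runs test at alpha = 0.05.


Step 1: Compute median = 16.50; label A = above, B = below.
Labels in order: ABAABBBABAAABABB  (n_A = 8, n_B = 8)
Step 2: Count runs R = 10.
Step 3: Under H0 (random ordering), E[R] = 2*n_A*n_B/(n_A+n_B) + 1 = 2*8*8/16 + 1 = 9.0000.
        Var[R] = 2*n_A*n_B*(2*n_A*n_B - n_A - n_B) / ((n_A+n_B)^2 * (n_A+n_B-1)) = 14336/3840 = 3.7333.
        SD[R] = 1.9322.
Step 4: Continuity-corrected z = (R - 0.5 - E[R]) / SD[R] = (10 - 0.5 - 9.0000) / 1.9322 = 0.2588.
Step 5: Two-sided p-value via normal approximation = 2*(1 - Phi(|z|)) = 0.795809.
Step 6: alpha = 0.05. fail to reject H0.

R = 10, z = 0.2588, p = 0.795809, fail to reject H0.


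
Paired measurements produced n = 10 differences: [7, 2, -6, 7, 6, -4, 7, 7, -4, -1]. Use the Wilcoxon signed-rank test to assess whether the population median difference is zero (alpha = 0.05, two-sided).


Step 1: Drop any zero differences (none here) and take |d_i|.
|d| = [7, 2, 6, 7, 6, 4, 7, 7, 4, 1]
Step 2: Midrank |d_i| (ties get averaged ranks).
ranks: |7|->8.5, |2|->2, |6|->5.5, |7|->8.5, |6|->5.5, |4|->3.5, |7|->8.5, |7|->8.5, |4|->3.5, |1|->1
Step 3: Attach original signs; sum ranks with positive sign and with negative sign.
W+ = 8.5 + 2 + 8.5 + 5.5 + 8.5 + 8.5 = 41.5
W- = 5.5 + 3.5 + 3.5 + 1 = 13.5
(Check: W+ + W- = 55 should equal n(n+1)/2 = 55.)
Step 4: Test statistic W = min(W+, W-) = 13.5.
Step 5: Ties in |d|, so use the tie-corrected normal approximation.
        E[W] = n(n+1)/4 = 10*11/4 = 27.5.
        Tie groups: |d|=4 (t=2), |d|=6 (t=2), |d|=7 (t=4); sum(t^3 - t) = 72.
        Var[W] = n(n+1)(2n+1)/24 - sum(t^3-t)/48 = 2310/24 - 72/48 = 94.75.
        z = (W - E[W]) / sqrt(Var[W]) = (13.5 - 27.5) / 9.7340 = -1.4383.
        Two-sided p = 2*Phi(z) = 0.150359.
Step 6: alpha = 0.05. fail to reject H0.

W+ = 41.5, W- = 13.5, W = min = 13.5, p = 0.150359, fail to reject H0.


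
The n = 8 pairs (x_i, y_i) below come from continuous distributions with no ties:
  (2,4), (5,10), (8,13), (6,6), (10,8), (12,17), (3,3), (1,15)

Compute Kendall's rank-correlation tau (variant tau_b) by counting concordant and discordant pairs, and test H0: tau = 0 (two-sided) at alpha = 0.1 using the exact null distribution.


Step 1: Enumerate the 28 unordered pairs (i,j) with i<j and classify each by sign(x_j-x_i) * sign(y_j-y_i).
  (1,2):dx=+3,dy=+6->C; (1,3):dx=+6,dy=+9->C; (1,4):dx=+4,dy=+2->C; (1,5):dx=+8,dy=+4->C
  (1,6):dx=+10,dy=+13->C; (1,7):dx=+1,dy=-1->D; (1,8):dx=-1,dy=+11->D; (2,3):dx=+3,dy=+3->C
  (2,4):dx=+1,dy=-4->D; (2,5):dx=+5,dy=-2->D; (2,6):dx=+7,dy=+7->C; (2,7):dx=-2,dy=-7->C
  (2,8):dx=-4,dy=+5->D; (3,4):dx=-2,dy=-7->C; (3,5):dx=+2,dy=-5->D; (3,6):dx=+4,dy=+4->C
  (3,7):dx=-5,dy=-10->C; (3,8):dx=-7,dy=+2->D; (4,5):dx=+4,dy=+2->C; (4,6):dx=+6,dy=+11->C
  (4,7):dx=-3,dy=-3->C; (4,8):dx=-5,dy=+9->D; (5,6):dx=+2,dy=+9->C; (5,7):dx=-7,dy=-5->C
  (5,8):dx=-9,dy=+7->D; (6,7):dx=-9,dy=-14->C; (6,8):dx=-11,dy=-2->C; (7,8):dx=-2,dy=+12->D
Step 2: C = 18, D = 10, total pairs = 28.
Step 3: tau = (C - D)/(n(n-1)/2) = (18 - 10)/28 = 0.285714.
Step 4: Exact two-sided p-value (enumerate n! = 40320 permutations of y under H0): p = 0.398760.
Step 5: alpha = 0.1. fail to reject H0.

tau_b = 0.2857 (C=18, D=10), p = 0.398760, fail to reject H0.


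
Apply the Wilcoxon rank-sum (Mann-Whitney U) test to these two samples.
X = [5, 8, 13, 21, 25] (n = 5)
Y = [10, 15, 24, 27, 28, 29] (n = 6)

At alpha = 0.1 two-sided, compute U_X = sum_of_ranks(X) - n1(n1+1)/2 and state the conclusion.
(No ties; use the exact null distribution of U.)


Step 1: Combine and sort all 11 observations; assign midranks.
sorted (value, group): (5,X), (8,X), (10,Y), (13,X), (15,Y), (21,X), (24,Y), (25,X), (27,Y), (28,Y), (29,Y)
ranks: 5->1, 8->2, 10->3, 13->4, 15->5, 21->6, 24->7, 25->8, 27->9, 28->10, 29->11
Step 2: Rank sum for X: R1 = 1 + 2 + 4 + 6 + 8 = 21.
Step 3: U_X = R1 - n1(n1+1)/2 = 21 - 5*6/2 = 21 - 15 = 6.
       U_Y = n1*n2 - U_X = 30 - 6 = 24.
Step 4: No ties, so the exact null distribution of U (based on enumerating the C(11,5) = 462 equally likely rank assignments) gives the two-sided p-value.
Step 5: p-value = 0.125541; compare to alpha = 0.1. fail to reject H0.

U_X = 6, p = 0.125541, fail to reject H0 at alpha = 0.1.


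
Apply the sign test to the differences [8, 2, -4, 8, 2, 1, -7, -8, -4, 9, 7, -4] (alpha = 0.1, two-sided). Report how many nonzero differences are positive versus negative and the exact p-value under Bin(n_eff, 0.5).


Step 1: Discard zero differences. Original n = 12; n_eff = number of nonzero differences = 12.
Nonzero differences (with sign): +8, +2, -4, +8, +2, +1, -7, -8, -4, +9, +7, -4
Step 2: Count signs: positive = 7, negative = 5.
Step 3: Under H0: P(positive) = 0.5, so the number of positives S ~ Bin(12, 0.5).
Step 4: Two-sided exact p-value = sum of Bin(12,0.5) probabilities at or below the observed probability = 0.774414.
Step 5: alpha = 0.1. fail to reject H0.

n_eff = 12, pos = 7, neg = 5, p = 0.774414, fail to reject H0.


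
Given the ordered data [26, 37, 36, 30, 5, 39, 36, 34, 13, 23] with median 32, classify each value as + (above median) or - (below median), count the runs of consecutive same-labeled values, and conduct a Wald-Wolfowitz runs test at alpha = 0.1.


Step 1: Compute median = 32; label A = above, B = below.
Labels in order: BAABBAAABB  (n_A = 5, n_B = 5)
Step 2: Count runs R = 5.
Step 3: Under H0 (random ordering), E[R] = 2*n_A*n_B/(n_A+n_B) + 1 = 2*5*5/10 + 1 = 6.0000.
        Var[R] = 2*n_A*n_B*(2*n_A*n_B - n_A - n_B) / ((n_A+n_B)^2 * (n_A+n_B-1)) = 2000/900 = 2.2222.
        SD[R] = 1.4907.
Step 4: Continuity-corrected z = (R + 0.5 - E[R]) / SD[R] = (5 + 0.5 - 6.0000) / 1.4907 = -0.3354.
Step 5: Two-sided p-value via normal approximation = 2*(1 - Phi(|z|)) = 0.737316.
Step 6: alpha = 0.1. fail to reject H0.

R = 5, z = -0.3354, p = 0.737316, fail to reject H0.


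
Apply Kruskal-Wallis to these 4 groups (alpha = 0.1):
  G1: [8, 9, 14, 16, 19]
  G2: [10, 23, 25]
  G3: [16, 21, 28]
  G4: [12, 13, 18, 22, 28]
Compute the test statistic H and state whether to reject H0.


Step 1: Combine all N = 16 observations and assign midranks.
sorted (value, group, rank): (8,G1,1), (9,G1,2), (10,G2,3), (12,G4,4), (13,G4,5), (14,G1,6), (16,G1,7.5), (16,G3,7.5), (18,G4,9), (19,G1,10), (21,G3,11), (22,G4,12), (23,G2,13), (25,G2,14), (28,G3,15.5), (28,G4,15.5)
Step 2: Sum ranks within each group.
R_1 = 26.5 (n_1 = 5)
R_2 = 30 (n_2 = 3)
R_3 = 34 (n_3 = 3)
R_4 = 45.5 (n_4 = 5)
Step 3: H = 12/(N(N+1)) * sum(R_i^2/n_i) - 3(N+1)
     = 12/(16*17) * (26.5^2/5 + 30^2/3 + 34^2/3 + 45.5^2/5) - 3*17
     = 0.044118 * 1239.83 - 51
     = 3.698529.
Step 4: Ties present; correction factor C = 1 - 12/(16^3 - 16) = 0.997059. Corrected H = 3.698529 / 0.997059 = 3.709440.
Step 5: Under H0, H ~ chi^2(3); p-value = 0.294597.
Step 6: alpha = 0.1. fail to reject H0.

H = 3.7094, df = 3, p = 0.294597, fail to reject H0.


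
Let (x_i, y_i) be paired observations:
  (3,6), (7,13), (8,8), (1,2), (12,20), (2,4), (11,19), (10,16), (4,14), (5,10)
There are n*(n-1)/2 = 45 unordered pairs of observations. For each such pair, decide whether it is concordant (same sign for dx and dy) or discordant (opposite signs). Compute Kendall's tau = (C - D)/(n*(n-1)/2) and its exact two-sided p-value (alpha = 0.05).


Step 1: Enumerate the 45 unordered pairs (i,j) with i<j and classify each by sign(x_j-x_i) * sign(y_j-y_i).
  (1,2):dx=+4,dy=+7->C; (1,3):dx=+5,dy=+2->C; (1,4):dx=-2,dy=-4->C; (1,5):dx=+9,dy=+14->C
  (1,6):dx=-1,dy=-2->C; (1,7):dx=+8,dy=+13->C; (1,8):dx=+7,dy=+10->C; (1,9):dx=+1,dy=+8->C
  (1,10):dx=+2,dy=+4->C; (2,3):dx=+1,dy=-5->D; (2,4):dx=-6,dy=-11->C; (2,5):dx=+5,dy=+7->C
  (2,6):dx=-5,dy=-9->C; (2,7):dx=+4,dy=+6->C; (2,8):dx=+3,dy=+3->C; (2,9):dx=-3,dy=+1->D
  (2,10):dx=-2,dy=-3->C; (3,4):dx=-7,dy=-6->C; (3,5):dx=+4,dy=+12->C; (3,6):dx=-6,dy=-4->C
  (3,7):dx=+3,dy=+11->C; (3,8):dx=+2,dy=+8->C; (3,9):dx=-4,dy=+6->D; (3,10):dx=-3,dy=+2->D
  (4,5):dx=+11,dy=+18->C; (4,6):dx=+1,dy=+2->C; (4,7):dx=+10,dy=+17->C; (4,8):dx=+9,dy=+14->C
  (4,9):dx=+3,dy=+12->C; (4,10):dx=+4,dy=+8->C; (5,6):dx=-10,dy=-16->C; (5,7):dx=-1,dy=-1->C
  (5,8):dx=-2,dy=-4->C; (5,9):dx=-8,dy=-6->C; (5,10):dx=-7,dy=-10->C; (6,7):dx=+9,dy=+15->C
  (6,8):dx=+8,dy=+12->C; (6,9):dx=+2,dy=+10->C; (6,10):dx=+3,dy=+6->C; (7,8):dx=-1,dy=-3->C
  (7,9):dx=-7,dy=-5->C; (7,10):dx=-6,dy=-9->C; (8,9):dx=-6,dy=-2->C; (8,10):dx=-5,dy=-6->C
  (9,10):dx=+1,dy=-4->D
Step 2: C = 40, D = 5, total pairs = 45.
Step 3: tau = (C - D)/(n(n-1)/2) = (40 - 5)/45 = 0.777778.
Step 4: Exact two-sided p-value (enumerate n! = 3628800 permutations of y under H0): p = 0.000946.
Step 5: alpha = 0.05. reject H0.

tau_b = 0.7778 (C=40, D=5), p = 0.000946, reject H0.


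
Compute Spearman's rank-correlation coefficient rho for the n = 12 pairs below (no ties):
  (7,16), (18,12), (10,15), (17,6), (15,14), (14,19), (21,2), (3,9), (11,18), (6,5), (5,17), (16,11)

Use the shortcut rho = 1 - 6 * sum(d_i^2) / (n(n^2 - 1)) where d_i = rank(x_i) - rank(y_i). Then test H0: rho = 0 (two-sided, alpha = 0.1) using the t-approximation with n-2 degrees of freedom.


Step 1: Rank x and y separately (midranks; no ties here).
rank(x): 7->4, 18->11, 10->5, 17->10, 15->8, 14->7, 21->12, 3->1, 11->6, 6->3, 5->2, 16->9
rank(y): 16->9, 12->6, 15->8, 6->3, 14->7, 19->12, 2->1, 9->4, 18->11, 5->2, 17->10, 11->5
Step 2: d_i = R_x(i) - R_y(i); compute d_i^2.
  (4-9)^2=25, (11-6)^2=25, (5-8)^2=9, (10-3)^2=49, (8-7)^2=1, (7-12)^2=25, (12-1)^2=121, (1-4)^2=9, (6-11)^2=25, (3-2)^2=1, (2-10)^2=64, (9-5)^2=16
sum(d^2) = 370.
Step 3: rho = 1 - 6*370 / (12*(12^2 - 1)) = 1 - 2220/1716 = -0.293706.
Step 4: Under H0, t = rho * sqrt((n-2)/(1-rho^2)) = -0.9716 ~ t(10).
Step 5: Two-sided p-value from the t-distribution with 10 df = 0.354148.
Step 6: alpha = 0.1. fail to reject H0.

rho = -0.2937, p = 0.354148, fail to reject H0 at alpha = 0.1.


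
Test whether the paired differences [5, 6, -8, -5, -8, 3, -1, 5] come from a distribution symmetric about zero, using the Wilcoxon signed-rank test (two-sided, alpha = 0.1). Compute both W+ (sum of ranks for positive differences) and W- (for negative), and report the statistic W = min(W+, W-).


Step 1: Drop any zero differences (none here) and take |d_i|.
|d| = [5, 6, 8, 5, 8, 3, 1, 5]
Step 2: Midrank |d_i| (ties get averaged ranks).
ranks: |5|->4, |6|->6, |8|->7.5, |5|->4, |8|->7.5, |3|->2, |1|->1, |5|->4
Step 3: Attach original signs; sum ranks with positive sign and with negative sign.
W+ = 4 + 6 + 2 + 4 = 16
W- = 7.5 + 4 + 7.5 + 1 = 20
(Check: W+ + W- = 36 should equal n(n+1)/2 = 36.)
Step 4: Test statistic W = min(W+, W-) = 16.
Step 5: Ties in |d|, so use the tie-corrected normal approximation.
        E[W] = n(n+1)/4 = 8*9/4 = 18.
        Tie groups: |d|=5 (t=3), |d|=8 (t=2); sum(t^3 - t) = 30.
        Var[W] = n(n+1)(2n+1)/24 - sum(t^3-t)/48 = 1224/24 - 30/48 = 50.375.
        z = (W - E[W]) / sqrt(Var[W]) = (16 - 18) / 7.0975 = -0.2818.
        Two-sided p = 2*Phi(z) = 0.778106.
Step 6: alpha = 0.1. fail to reject H0.

W+ = 16, W- = 20, W = min = 16, p = 0.778106, fail to reject H0.


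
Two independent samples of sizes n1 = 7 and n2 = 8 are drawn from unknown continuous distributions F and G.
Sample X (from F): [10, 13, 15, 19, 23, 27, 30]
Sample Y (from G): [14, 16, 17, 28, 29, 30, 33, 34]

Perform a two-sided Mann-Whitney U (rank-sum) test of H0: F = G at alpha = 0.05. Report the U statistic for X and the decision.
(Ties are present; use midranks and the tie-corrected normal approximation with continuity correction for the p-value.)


Step 1: Combine and sort all 15 observations; assign midranks.
sorted (value, group): (10,X), (13,X), (14,Y), (15,X), (16,Y), (17,Y), (19,X), (23,X), (27,X), (28,Y), (29,Y), (30,X), (30,Y), (33,Y), (34,Y)
ranks: 10->1, 13->2, 14->3, 15->4, 16->5, 17->6, 19->7, 23->8, 27->9, 28->10, 29->11, 30->12.5, 30->12.5, 33->14, 34->15
Step 2: Rank sum for X: R1 = 1 + 2 + 4 + 7 + 8 + 9 + 12.5 = 43.5.
Step 3: U_X = R1 - n1(n1+1)/2 = 43.5 - 7*8/2 = 43.5 - 28 = 15.5.
       U_Y = n1*n2 - U_X = 56 - 15.5 = 40.5.
Step 4: Ties are present, so use the tie-corrected normal approximation (with continuity correction) for the p-value.
Step 5: p-value = 0.164537; compare to alpha = 0.05. fail to reject H0.

U_X = 15.5, p = 0.164537, fail to reject H0 at alpha = 0.05.


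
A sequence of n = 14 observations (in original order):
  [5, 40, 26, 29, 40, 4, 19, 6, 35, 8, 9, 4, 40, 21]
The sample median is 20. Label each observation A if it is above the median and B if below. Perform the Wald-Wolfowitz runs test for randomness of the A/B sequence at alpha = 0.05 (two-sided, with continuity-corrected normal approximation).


Step 1: Compute median = 20; label A = above, B = below.
Labels in order: BAAAABBBABBBAA  (n_A = 7, n_B = 7)
Step 2: Count runs R = 6.
Step 3: Under H0 (random ordering), E[R] = 2*n_A*n_B/(n_A+n_B) + 1 = 2*7*7/14 + 1 = 8.0000.
        Var[R] = 2*n_A*n_B*(2*n_A*n_B - n_A - n_B) / ((n_A+n_B)^2 * (n_A+n_B-1)) = 8232/2548 = 3.2308.
        SD[R] = 1.7974.
Step 4: Continuity-corrected z = (R + 0.5 - E[R]) / SD[R] = (6 + 0.5 - 8.0000) / 1.7974 = -0.8345.
Step 5: Two-sided p-value via normal approximation = 2*(1 - Phi(|z|)) = 0.403986.
Step 6: alpha = 0.05. fail to reject H0.

R = 6, z = -0.8345, p = 0.403986, fail to reject H0.


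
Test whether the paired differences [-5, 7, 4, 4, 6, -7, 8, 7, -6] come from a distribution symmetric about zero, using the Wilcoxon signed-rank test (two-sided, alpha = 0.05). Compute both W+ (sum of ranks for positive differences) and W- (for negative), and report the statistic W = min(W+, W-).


Step 1: Drop any zero differences (none here) and take |d_i|.
|d| = [5, 7, 4, 4, 6, 7, 8, 7, 6]
Step 2: Midrank |d_i| (ties get averaged ranks).
ranks: |5|->3, |7|->7, |4|->1.5, |4|->1.5, |6|->4.5, |7|->7, |8|->9, |7|->7, |6|->4.5
Step 3: Attach original signs; sum ranks with positive sign and with negative sign.
W+ = 7 + 1.5 + 1.5 + 4.5 + 9 + 7 = 30.5
W- = 3 + 7 + 4.5 = 14.5
(Check: W+ + W- = 45 should equal n(n+1)/2 = 45.)
Step 4: Test statistic W = min(W+, W-) = 14.5.
Step 5: Ties in |d|, so use the tie-corrected normal approximation.
        E[W] = n(n+1)/4 = 9*10/4 = 22.5.
        Tie groups: |d|=4 (t=2), |d|=6 (t=2), |d|=7 (t=3); sum(t^3 - t) = 36.
        Var[W] = n(n+1)(2n+1)/24 - sum(t^3-t)/48 = 1710/24 - 36/48 = 70.5.
        z = (W - E[W]) / sqrt(Var[W]) = (14.5 - 22.5) / 8.3964 = -0.9528.
        Two-sided p = 2*Phi(z) = 0.340698.
Step 6: alpha = 0.05. fail to reject H0.

W+ = 30.5, W- = 14.5, W = min = 14.5, p = 0.340698, fail to reject H0.


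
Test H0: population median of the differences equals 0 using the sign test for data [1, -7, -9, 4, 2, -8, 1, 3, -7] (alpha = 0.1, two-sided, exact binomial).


Step 1: Discard zero differences. Original n = 9; n_eff = number of nonzero differences = 9.
Nonzero differences (with sign): +1, -7, -9, +4, +2, -8, +1, +3, -7
Step 2: Count signs: positive = 5, negative = 4.
Step 3: Under H0: P(positive) = 0.5, so the number of positives S ~ Bin(9, 0.5).
Step 4: Two-sided exact p-value = sum of Bin(9,0.5) probabilities at or below the observed probability = 1.000000.
Step 5: alpha = 0.1. fail to reject H0.

n_eff = 9, pos = 5, neg = 4, p = 1.000000, fail to reject H0.


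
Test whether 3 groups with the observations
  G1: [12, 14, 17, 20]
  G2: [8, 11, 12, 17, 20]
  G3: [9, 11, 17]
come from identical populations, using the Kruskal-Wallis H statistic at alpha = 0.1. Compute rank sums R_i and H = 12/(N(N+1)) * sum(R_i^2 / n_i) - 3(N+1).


Step 1: Combine all N = 12 observations and assign midranks.
sorted (value, group, rank): (8,G2,1), (9,G3,2), (11,G2,3.5), (11,G3,3.5), (12,G1,5.5), (12,G2,5.5), (14,G1,7), (17,G1,9), (17,G2,9), (17,G3,9), (20,G1,11.5), (20,G2,11.5)
Step 2: Sum ranks within each group.
R_1 = 33 (n_1 = 4)
R_2 = 30.5 (n_2 = 5)
R_3 = 14.5 (n_3 = 3)
Step 3: H = 12/(N(N+1)) * sum(R_i^2/n_i) - 3(N+1)
     = 12/(12*13) * (33^2/4 + 30.5^2/5 + 14.5^2/3) - 3*13
     = 0.076923 * 528.383 - 39
     = 1.644872.
Step 4: Ties present; correction factor C = 1 - 42/(12^3 - 12) = 0.975524. Corrected H = 1.644872 / 0.975524 = 1.686141.
Step 5: Under H0, H ~ chi^2(2); p-value = 0.430387.
Step 6: alpha = 0.1. fail to reject H0.

H = 1.6861, df = 2, p = 0.430387, fail to reject H0.


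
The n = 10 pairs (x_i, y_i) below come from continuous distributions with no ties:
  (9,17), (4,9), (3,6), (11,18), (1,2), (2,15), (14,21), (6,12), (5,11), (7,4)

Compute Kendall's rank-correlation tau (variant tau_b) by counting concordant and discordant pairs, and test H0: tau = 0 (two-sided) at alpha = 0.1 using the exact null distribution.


Step 1: Enumerate the 45 unordered pairs (i,j) with i<j and classify each by sign(x_j-x_i) * sign(y_j-y_i).
  (1,2):dx=-5,dy=-8->C; (1,3):dx=-6,dy=-11->C; (1,4):dx=+2,dy=+1->C; (1,5):dx=-8,dy=-15->C
  (1,6):dx=-7,dy=-2->C; (1,7):dx=+5,dy=+4->C; (1,8):dx=-3,dy=-5->C; (1,9):dx=-4,dy=-6->C
  (1,10):dx=-2,dy=-13->C; (2,3):dx=-1,dy=-3->C; (2,4):dx=+7,dy=+9->C; (2,5):dx=-3,dy=-7->C
  (2,6):dx=-2,dy=+6->D; (2,7):dx=+10,dy=+12->C; (2,8):dx=+2,dy=+3->C; (2,9):dx=+1,dy=+2->C
  (2,10):dx=+3,dy=-5->D; (3,4):dx=+8,dy=+12->C; (3,5):dx=-2,dy=-4->C; (3,6):dx=-1,dy=+9->D
  (3,7):dx=+11,dy=+15->C; (3,8):dx=+3,dy=+6->C; (3,9):dx=+2,dy=+5->C; (3,10):dx=+4,dy=-2->D
  (4,5):dx=-10,dy=-16->C; (4,6):dx=-9,dy=-3->C; (4,7):dx=+3,dy=+3->C; (4,8):dx=-5,dy=-6->C
  (4,9):dx=-6,dy=-7->C; (4,10):dx=-4,dy=-14->C; (5,6):dx=+1,dy=+13->C; (5,7):dx=+13,dy=+19->C
  (5,8):dx=+5,dy=+10->C; (5,9):dx=+4,dy=+9->C; (5,10):dx=+6,dy=+2->C; (6,7):dx=+12,dy=+6->C
  (6,8):dx=+4,dy=-3->D; (6,9):dx=+3,dy=-4->D; (6,10):dx=+5,dy=-11->D; (7,8):dx=-8,dy=-9->C
  (7,9):dx=-9,dy=-10->C; (7,10):dx=-7,dy=-17->C; (8,9):dx=-1,dy=-1->C; (8,10):dx=+1,dy=-8->D
  (9,10):dx=+2,dy=-7->D
Step 2: C = 36, D = 9, total pairs = 45.
Step 3: tau = (C - D)/(n(n-1)/2) = (36 - 9)/45 = 0.600000.
Step 4: Exact two-sided p-value (enumerate n! = 3628800 permutations of y under H0): p = 0.016666.
Step 5: alpha = 0.1. reject H0.

tau_b = 0.6000 (C=36, D=9), p = 0.016666, reject H0.


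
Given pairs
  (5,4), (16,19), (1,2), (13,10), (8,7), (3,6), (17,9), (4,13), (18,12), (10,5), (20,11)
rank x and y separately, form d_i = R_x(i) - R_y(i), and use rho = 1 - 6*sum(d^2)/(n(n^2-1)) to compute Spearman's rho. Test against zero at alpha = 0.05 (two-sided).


Step 1: Rank x and y separately (midranks; no ties here).
rank(x): 5->4, 16->8, 1->1, 13->7, 8->5, 3->2, 17->9, 4->3, 18->10, 10->6, 20->11
rank(y): 4->2, 19->11, 2->1, 10->7, 7->5, 6->4, 9->6, 13->10, 12->9, 5->3, 11->8
Step 2: d_i = R_x(i) - R_y(i); compute d_i^2.
  (4-2)^2=4, (8-11)^2=9, (1-1)^2=0, (7-7)^2=0, (5-5)^2=0, (2-4)^2=4, (9-6)^2=9, (3-10)^2=49, (10-9)^2=1, (6-3)^2=9, (11-8)^2=9
sum(d^2) = 94.
Step 3: rho = 1 - 6*94 / (11*(11^2 - 1)) = 1 - 564/1320 = 0.572727.
Step 4: Under H0, t = rho * sqrt((n-2)/(1-rho^2)) = 2.0960 ~ t(9).
Step 5: Two-sided p-value from the t-distribution with 9 df = 0.065543.
Step 6: alpha = 0.05. fail to reject H0.

rho = 0.5727, p = 0.065543, fail to reject H0 at alpha = 0.05.


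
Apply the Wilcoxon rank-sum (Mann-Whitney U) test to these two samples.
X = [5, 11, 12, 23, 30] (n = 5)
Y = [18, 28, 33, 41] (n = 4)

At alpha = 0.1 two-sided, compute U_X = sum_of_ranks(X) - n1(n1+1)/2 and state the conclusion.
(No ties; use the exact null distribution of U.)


Step 1: Combine and sort all 9 observations; assign midranks.
sorted (value, group): (5,X), (11,X), (12,X), (18,Y), (23,X), (28,Y), (30,X), (33,Y), (41,Y)
ranks: 5->1, 11->2, 12->3, 18->4, 23->5, 28->6, 30->7, 33->8, 41->9
Step 2: Rank sum for X: R1 = 1 + 2 + 3 + 5 + 7 = 18.
Step 3: U_X = R1 - n1(n1+1)/2 = 18 - 5*6/2 = 18 - 15 = 3.
       U_Y = n1*n2 - U_X = 20 - 3 = 17.
Step 4: No ties, so the exact null distribution of U (based on enumerating the C(9,5) = 126 equally likely rank assignments) gives the two-sided p-value.
Step 5: p-value = 0.111111; compare to alpha = 0.1. fail to reject H0.

U_X = 3, p = 0.111111, fail to reject H0 at alpha = 0.1.


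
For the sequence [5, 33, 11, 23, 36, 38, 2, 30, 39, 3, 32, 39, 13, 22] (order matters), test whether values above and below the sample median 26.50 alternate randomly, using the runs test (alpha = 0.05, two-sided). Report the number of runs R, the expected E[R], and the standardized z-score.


Step 1: Compute median = 26.50; label A = above, B = below.
Labels in order: BABBAABAABAABB  (n_A = 7, n_B = 7)
Step 2: Count runs R = 9.
Step 3: Under H0 (random ordering), E[R] = 2*n_A*n_B/(n_A+n_B) + 1 = 2*7*7/14 + 1 = 8.0000.
        Var[R] = 2*n_A*n_B*(2*n_A*n_B - n_A - n_B) / ((n_A+n_B)^2 * (n_A+n_B-1)) = 8232/2548 = 3.2308.
        SD[R] = 1.7974.
Step 4: Continuity-corrected z = (R - 0.5 - E[R]) / SD[R] = (9 - 0.5 - 8.0000) / 1.7974 = 0.2782.
Step 5: Two-sided p-value via normal approximation = 2*(1 - Phi(|z|)) = 0.780879.
Step 6: alpha = 0.05. fail to reject H0.

R = 9, z = 0.2782, p = 0.780879, fail to reject H0.


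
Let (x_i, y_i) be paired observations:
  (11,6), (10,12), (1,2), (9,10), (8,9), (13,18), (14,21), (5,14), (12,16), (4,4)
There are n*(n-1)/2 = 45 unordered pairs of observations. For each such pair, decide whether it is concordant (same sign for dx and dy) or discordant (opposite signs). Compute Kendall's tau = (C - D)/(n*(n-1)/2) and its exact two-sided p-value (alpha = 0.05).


Step 1: Enumerate the 45 unordered pairs (i,j) with i<j and classify each by sign(x_j-x_i) * sign(y_j-y_i).
  (1,2):dx=-1,dy=+6->D; (1,3):dx=-10,dy=-4->C; (1,4):dx=-2,dy=+4->D; (1,5):dx=-3,dy=+3->D
  (1,6):dx=+2,dy=+12->C; (1,7):dx=+3,dy=+15->C; (1,8):dx=-6,dy=+8->D; (1,9):dx=+1,dy=+10->C
  (1,10):dx=-7,dy=-2->C; (2,3):dx=-9,dy=-10->C; (2,4):dx=-1,dy=-2->C; (2,5):dx=-2,dy=-3->C
  (2,6):dx=+3,dy=+6->C; (2,7):dx=+4,dy=+9->C; (2,8):dx=-5,dy=+2->D; (2,9):dx=+2,dy=+4->C
  (2,10):dx=-6,dy=-8->C; (3,4):dx=+8,dy=+8->C; (3,5):dx=+7,dy=+7->C; (3,6):dx=+12,dy=+16->C
  (3,7):dx=+13,dy=+19->C; (3,8):dx=+4,dy=+12->C; (3,9):dx=+11,dy=+14->C; (3,10):dx=+3,dy=+2->C
  (4,5):dx=-1,dy=-1->C; (4,6):dx=+4,dy=+8->C; (4,7):dx=+5,dy=+11->C; (4,8):dx=-4,dy=+4->D
  (4,9):dx=+3,dy=+6->C; (4,10):dx=-5,dy=-6->C; (5,6):dx=+5,dy=+9->C; (5,7):dx=+6,dy=+12->C
  (5,8):dx=-3,dy=+5->D; (5,9):dx=+4,dy=+7->C; (5,10):dx=-4,dy=-5->C; (6,7):dx=+1,dy=+3->C
  (6,8):dx=-8,dy=-4->C; (6,9):dx=-1,dy=-2->C; (6,10):dx=-9,dy=-14->C; (7,8):dx=-9,dy=-7->C
  (7,9):dx=-2,dy=-5->C; (7,10):dx=-10,dy=-17->C; (8,9):dx=+7,dy=+2->C; (8,10):dx=-1,dy=-10->C
  (9,10):dx=-8,dy=-12->C
Step 2: C = 38, D = 7, total pairs = 45.
Step 3: tau = (C - D)/(n(n-1)/2) = (38 - 7)/45 = 0.688889.
Step 4: Exact two-sided p-value (enumerate n! = 3628800 permutations of y under H0): p = 0.004687.
Step 5: alpha = 0.05. reject H0.

tau_b = 0.6889 (C=38, D=7), p = 0.004687, reject H0.


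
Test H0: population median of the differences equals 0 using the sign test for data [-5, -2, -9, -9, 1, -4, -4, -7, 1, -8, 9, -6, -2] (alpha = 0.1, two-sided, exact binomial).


Step 1: Discard zero differences. Original n = 13; n_eff = number of nonzero differences = 13.
Nonzero differences (with sign): -5, -2, -9, -9, +1, -4, -4, -7, +1, -8, +9, -6, -2
Step 2: Count signs: positive = 3, negative = 10.
Step 3: Under H0: P(positive) = 0.5, so the number of positives S ~ Bin(13, 0.5).
Step 4: Two-sided exact p-value = sum of Bin(13,0.5) probabilities at or below the observed probability = 0.092285.
Step 5: alpha = 0.1. reject H0.

n_eff = 13, pos = 3, neg = 10, p = 0.092285, reject H0.


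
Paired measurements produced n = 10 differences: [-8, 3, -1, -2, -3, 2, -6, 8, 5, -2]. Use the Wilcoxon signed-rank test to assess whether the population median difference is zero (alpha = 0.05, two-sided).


Step 1: Drop any zero differences (none here) and take |d_i|.
|d| = [8, 3, 1, 2, 3, 2, 6, 8, 5, 2]
Step 2: Midrank |d_i| (ties get averaged ranks).
ranks: |8|->9.5, |3|->5.5, |1|->1, |2|->3, |3|->5.5, |2|->3, |6|->8, |8|->9.5, |5|->7, |2|->3
Step 3: Attach original signs; sum ranks with positive sign and with negative sign.
W+ = 5.5 + 3 + 9.5 + 7 = 25
W- = 9.5 + 1 + 3 + 5.5 + 8 + 3 = 30
(Check: W+ + W- = 55 should equal n(n+1)/2 = 55.)
Step 4: Test statistic W = min(W+, W-) = 25.
Step 5: Ties in |d|, so use the tie-corrected normal approximation.
        E[W] = n(n+1)/4 = 10*11/4 = 27.5.
        Tie groups: |d|=2 (t=3), |d|=3 (t=2), |d|=8 (t=2); sum(t^3 - t) = 36.
        Var[W] = n(n+1)(2n+1)/24 - sum(t^3-t)/48 = 2310/24 - 36/48 = 95.5.
        z = (W - E[W]) / sqrt(Var[W]) = (25 - 27.5) / 9.7724 = -0.2558.
        Two-sided p = 2*Phi(z) = 0.798088.
Step 6: alpha = 0.05. fail to reject H0.

W+ = 25, W- = 30, W = min = 25, p = 0.798088, fail to reject H0.


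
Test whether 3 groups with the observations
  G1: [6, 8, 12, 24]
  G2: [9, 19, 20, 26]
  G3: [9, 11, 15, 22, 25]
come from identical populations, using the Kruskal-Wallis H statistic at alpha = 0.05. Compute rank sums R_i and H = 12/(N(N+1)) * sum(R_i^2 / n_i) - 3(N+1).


Step 1: Combine all N = 13 observations and assign midranks.
sorted (value, group, rank): (6,G1,1), (8,G1,2), (9,G2,3.5), (9,G3,3.5), (11,G3,5), (12,G1,6), (15,G3,7), (19,G2,8), (20,G2,9), (22,G3,10), (24,G1,11), (25,G3,12), (26,G2,13)
Step 2: Sum ranks within each group.
R_1 = 20 (n_1 = 4)
R_2 = 33.5 (n_2 = 4)
R_3 = 37.5 (n_3 = 5)
Step 3: H = 12/(N(N+1)) * sum(R_i^2/n_i) - 3(N+1)
     = 12/(13*14) * (20^2/4 + 33.5^2/4 + 37.5^2/5) - 3*14
     = 0.065934 * 661.812 - 42
     = 1.635989.
Step 4: Ties present; correction factor C = 1 - 6/(13^3 - 13) = 0.997253. Corrected H = 1.635989 / 0.997253 = 1.640496.
Step 5: Under H0, H ~ chi^2(2); p-value = 0.440322.
Step 6: alpha = 0.05. fail to reject H0.

H = 1.6405, df = 2, p = 0.440322, fail to reject H0.
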